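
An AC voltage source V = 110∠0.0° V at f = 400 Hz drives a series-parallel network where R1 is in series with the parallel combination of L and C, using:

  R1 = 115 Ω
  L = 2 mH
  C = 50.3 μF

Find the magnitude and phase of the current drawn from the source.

Step 1 — Angular frequency: ω = 2π·f = 2π·400 = 2513 rad/s.
Step 2 — Component impedances:
  R1: Z = R = 115 Ω
  L: Z = jωL = j·2513·0.002 = 0 + j5.027 Ω
  C: Z = 1/(jωC) = -j/(ω·C) = 0 - j7.91 Ω
Step 3 — Parallel branch: L || C = 1/(1/L + 1/C) = 0 + j13.79 Ω.
Step 4 — Series with R1: Z_total = R1 + (L || C) = 115 + j13.79 Ω = 115.8∠6.8° Ω.
Step 5 — Source phasor: V = 110∠0.0° V = 110 V.
Step 6 — Ohm's law: I = V / Z_total = (110) / (115 + j13.79) = 0.943 - j0.1131 A.
Step 7 — Convert to polar: |I| = 0.9497 A, ∠I = -6.8°.

I = 0.9497∠-6.8° A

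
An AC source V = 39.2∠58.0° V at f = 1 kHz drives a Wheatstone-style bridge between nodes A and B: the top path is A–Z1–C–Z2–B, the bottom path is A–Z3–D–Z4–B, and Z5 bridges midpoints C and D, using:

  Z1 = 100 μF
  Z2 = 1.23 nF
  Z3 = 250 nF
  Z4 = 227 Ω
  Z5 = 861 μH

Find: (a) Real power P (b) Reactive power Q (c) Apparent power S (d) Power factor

Step 1 — Angular frequency: ω = 2π·f = 2π·1000 = 6283 rad/s.
Step 2 — Component impedances:
  Z1: Z = 1/(jωC) = -j/(ω·C) = 0 - j1.592 Ω
  Z2: Z = 1/(jωC) = -j/(ω·C) = 0 - j1.294e+05 Ω
  Z3: Z = 1/(jωC) = -j/(ω·C) = 0 - j636.6 Ω
  Z4: Z = R = 227 Ω
  Z5: Z = jωL = j·6283·0.000861 = 0 + j5.41 Ω
Step 3 — Bridge requires nodal analysis (the Z5 bridge couples midpoints C and D, so the two paths cannot be reduced to a simple series/parallel combination). Setting node B to ground and injecting 1 A at node A, the 3-node admittance system at A, C, D solves to V_A = Z_AB = 227 + j3.443 Ω = 227∠0.9° Ω.
Step 4 — Source phasor: V = 39.2∠58.0° V = 20.77 + j33.24 V.
Step 5 — Current: I = V / Z = 0.0937 + j0.145 A = 0.1727∠57.1° A.
Step 6 — Complex power: S = V·I* = 6.767 + j0.1026 VA.
Step 7 — Real power: P = Re(S) = 6.767 W.
Step 8 — Reactive power: Q = Im(S) = 0.1026 VAR.
Step 9 — Apparent power: |S| = 6.768 VA.
Step 10 — Power factor: PF = P/|S| = 0.9999 (lagging).

(a) P = 6.767 W  (b) Q = 0.1026 VAR  (c) S = 6.768 VA  (d) PF = 0.9999 (lagging)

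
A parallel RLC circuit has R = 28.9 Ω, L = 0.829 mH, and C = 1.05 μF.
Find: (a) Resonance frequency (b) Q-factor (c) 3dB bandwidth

Step 1 — Resonance: ω₀ = 1/√(LC) = 1/√(0.000829·1.05e-06) = 3.389e+04 rad/s.
Step 2 — f₀ = ω₀/(2π) = 5394 Hz.
Step 3 — Parallel Q: Q = R/(ω₀L) = 28.9/(3.389e+04·0.000829) = 1.029.
Step 4 — Bandwidth: Δω = ω₀/Q = 3.295e+04 rad/s; BW = Δω/(2π) = 5245 Hz.

(a) f₀ = 5394 Hz  (b) Q = 1.029  (c) BW = 5245 Hz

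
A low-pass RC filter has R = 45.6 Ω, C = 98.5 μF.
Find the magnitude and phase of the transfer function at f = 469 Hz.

Step 1 — Angular frequency: ω = 2π·469 = 2947 rad/s.
Step 2 — Transfer function: H(jω) = 1/(1 + jωRC).
Step 3 — Denominator: 1 + jωRC = 1 + j·2947·45.6·9.85e-05 = 1 + j13.24.
Step 4 — H = 0.005676 - j0.07512.
Step 5 — Magnitude: |H| = 0.07534 (-22.5 dB); phase: φ = -85.7°.

|H| = 0.07534 (-22.5 dB), φ = -85.7°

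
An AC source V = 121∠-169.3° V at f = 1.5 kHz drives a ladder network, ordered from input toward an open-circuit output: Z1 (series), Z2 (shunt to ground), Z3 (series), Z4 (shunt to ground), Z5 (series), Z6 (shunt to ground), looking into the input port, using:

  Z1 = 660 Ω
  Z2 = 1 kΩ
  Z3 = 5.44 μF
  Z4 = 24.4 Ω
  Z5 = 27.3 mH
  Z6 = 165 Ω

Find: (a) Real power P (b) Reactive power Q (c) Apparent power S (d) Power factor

Step 1 — Angular frequency: ω = 2π·f = 2π·1500 = 9425 rad/s.
Step 2 — Component impedances:
  Z1: Z = R = 660 Ω
  Z2: Z = R = 1000 Ω
  Z3: Z = 1/(jωC) = -j/(ω·C) = 0 - j19.5 Ω
  Z4: Z = R = 24.4 Ω
  Z5: Z = jωL = j·9425·0.0273 = 0 + j257.3 Ω
  Z6: Z = R = 165 Ω
Step 3 — Ladder network (open output): work backward from the far end, alternating series and parallel combinations. Z_in = 683.1 - j17.19 Ω = 683.3∠-1.4° Ω.
Step 4 — Source phasor: V = 121∠-169.3° V = -118.9 - j22.47 V.
Step 5 — Current: I = V / Z = -0.1731 - j0.03725 A = 0.1771∠-167.9° A.
Step 6 — Complex power: S = V·I* = 21.42 - j0.539 VA.
Step 7 — Real power: P = Re(S) = 21.42 W.
Step 8 — Reactive power: Q = Im(S) = -0.539 VAR.
Step 9 — Apparent power: |S| = 21.43 VA.
Step 10 — Power factor: PF = P/|S| = 0.9997 (leading).

(a) P = 21.42 W  (b) Q = -0.539 VAR  (c) S = 21.43 VA  (d) PF = 0.9997 (leading)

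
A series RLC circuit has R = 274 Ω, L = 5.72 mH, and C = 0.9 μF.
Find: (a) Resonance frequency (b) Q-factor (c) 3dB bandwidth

Step 1 — Resonance: ω₀ = 1/√(LC) = 1/√(0.00572·9e-07) = 1.394e+04 rad/s.
Step 2 — f₀ = ω₀/(2π) = 2218 Hz.
Step 3 — Series Q: Q = ω₀L/R = 1.394e+04·0.00572/274 = 0.291.
Step 4 — Bandwidth: Δω = ω₀/Q = 4.79e+04 rad/s; BW = Δω/(2π) = 7624 Hz.

(a) f₀ = 2218 Hz  (b) Q = 0.291  (c) BW = 7624 Hz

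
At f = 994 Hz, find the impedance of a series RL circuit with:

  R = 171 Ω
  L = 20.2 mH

Step 1 — Angular frequency: ω = 2π·f = 2π·994 = 6245 rad/s.
Step 2 — Component impedances:
  R: Z = R = 171 Ω
  L: Z = jωL = j·6245·0.0202 = 0 + j126.2 Ω
Step 3 — Series combination: Z_total = R + L = 171 + j126.2 Ω = 212.5∠36.4° Ω.

Z = 171 + j126.2 Ω = 212.5∠36.4° Ω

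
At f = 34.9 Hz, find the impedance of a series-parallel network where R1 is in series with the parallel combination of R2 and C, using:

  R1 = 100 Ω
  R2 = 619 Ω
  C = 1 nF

Step 1 — Angular frequency: ω = 2π·f = 2π·34.9 = 219.3 rad/s.
Step 2 — Component impedances:
  R1: Z = R = 100 Ω
  R2: Z = R = 619 Ω
  C: Z = 1/(jωC) = -j/(ω·C) = 0 - j4.56e+06 Ω
Step 3 — Parallel branch: R2 || C = 1/(1/R2 + 1/C) = 619 - j0.08402 Ω.
Step 4 — Series with R1: Z_total = R1 + (R2 || C) = 719 - j0.08402 Ω = 719∠-0.0° Ω.

Z = 719 - j0.08402 Ω = 719∠-0.0° Ω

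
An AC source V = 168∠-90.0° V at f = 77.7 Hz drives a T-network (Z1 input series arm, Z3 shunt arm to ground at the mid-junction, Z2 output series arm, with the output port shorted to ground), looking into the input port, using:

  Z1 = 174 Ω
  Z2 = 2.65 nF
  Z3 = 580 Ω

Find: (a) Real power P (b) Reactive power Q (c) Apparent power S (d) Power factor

Step 1 — Angular frequency: ω = 2π·f = 2π·77.7 = 488.2 rad/s.
Step 2 — Component impedances:
  Z1: Z = R = 174 Ω
  Z2: Z = 1/(jωC) = -j/(ω·C) = 0 - j7.73e+05 Ω
  Z3: Z = R = 580 Ω
Step 3 — With the output port shorted to ground, the output series arm Z2 runs from the junction to ground; the shunt arm Z3 also runs from the junction to ground. They appear in parallel: Z3 || Z2 = 580 - j0.4352 Ω.
Step 4 — Series with input arm Z1: Z_in = Z1 + (Z3 || Z2) = 754 - j0.4352 Ω = 754∠-0.0° Ω.
Step 5 — Source phasor: V = 168∠-90.0° V = 0 - j168 V.
Step 6 — Current: I = V / Z = 0.0001286 - j0.2228 A = 0.2228∠-90.0° A.
Step 7 — Complex power: S = V·I* = 37.43 - j0.02161 VA.
Step 8 — Real power: P = Re(S) = 37.43 W.
Step 9 — Reactive power: Q = Im(S) = -0.02161 VAR.
Step 10 — Apparent power: |S| = 37.43 VA.
Step 11 — Power factor: PF = P/|S| = 1 (leading).

(a) P = 37.43 W  (b) Q = -0.02161 VAR  (c) S = 37.43 VA  (d) PF = 1 (leading)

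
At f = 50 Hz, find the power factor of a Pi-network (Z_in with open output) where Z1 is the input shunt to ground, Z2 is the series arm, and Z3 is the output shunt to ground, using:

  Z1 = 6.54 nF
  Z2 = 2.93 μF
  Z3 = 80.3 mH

Step 1 — Angular frequency: ω = 2π·f = 2π·50 = 314.2 rad/s.
Step 2 — Component impedances:
  Z1: Z = 1/(jωC) = -j/(ω·C) = 0 - j4.867e+05 Ω
  Z2: Z = 1/(jωC) = -j/(ω·C) = 0 - j1086 Ω
  Z3: Z = jωL = j·314.2·0.0803 = 0 + j25.23 Ω
Step 3 — With open output, the series arm Z2 and the output shunt Z3 appear in series to ground: Z2 + Z3 = 0 - j1061 Ω.
Step 4 — Parallel with input shunt Z1: Z_in = Z1 || (Z2 + Z3) = 0 - j1059 Ω = 1059∠-90.0° Ω.
Step 5 — Power factor: PF = cos(φ) = Re(Z)/|Z| = 0/1059 = 0.
Step 6 — Type: Im(Z) = -1059 ⇒ leading (phase φ = -90.0°).

PF = 0 (leading, φ = -90.0°)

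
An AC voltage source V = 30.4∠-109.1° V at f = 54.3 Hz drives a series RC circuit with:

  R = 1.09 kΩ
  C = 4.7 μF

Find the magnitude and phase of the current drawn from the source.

Step 1 — Angular frequency: ω = 2π·f = 2π·54.3 = 341.2 rad/s.
Step 2 — Component impedances:
  R: Z = R = 1090 Ω
  C: Z = 1/(jωC) = -j/(ω·C) = 0 - j623.6 Ω
Step 3 — Series combination: Z_total = R + C = 1090 - j623.6 Ω = 1256∠-29.8° Ω.
Step 4 — Source phasor: V = 30.4∠-109.1° V = -9.947 - j28.73 V.
Step 5 — Ohm's law: I = V / Z_total = (-9.947 - j28.73) / (1090 - j623.6) = 0.004484 - j0.02379 A.
Step 6 — Convert to polar: |I| = 0.02421 A, ∠I = -79.3°.

I = 0.02421∠-79.3° A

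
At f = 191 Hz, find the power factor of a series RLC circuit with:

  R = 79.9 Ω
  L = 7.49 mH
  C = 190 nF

Step 1 — Angular frequency: ω = 2π·f = 2π·191 = 1200 rad/s.
Step 2 — Component impedances:
  R: Z = R = 79.9 Ω
  L: Z = jωL = j·1200·0.00749 = 0 + j8.989 Ω
  C: Z = 1/(jωC) = -j/(ω·C) = 0 - j4386 Ω
Step 3 — Series combination: Z_total = R + L + C = 79.9 - j4377 Ω = 4377∠-89.0° Ω.
Step 4 — Power factor: PF = cos(φ) = Re(Z)/|Z| = 79.9/4377 = 0.01825.
Step 5 — Type: Im(Z) = -4377 ⇒ leading (phase φ = -89.0°).

PF = 0.01825 (leading, φ = -89.0°)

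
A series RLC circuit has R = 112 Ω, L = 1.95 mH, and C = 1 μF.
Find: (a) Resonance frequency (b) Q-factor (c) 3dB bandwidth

Step 1 — Resonance: ω₀ = 1/√(LC) = 1/√(0.00195·1e-06) = 2.265e+04 rad/s.
Step 2 — f₀ = ω₀/(2π) = 3604 Hz.
Step 3 — Series Q: Q = ω₀L/R = 2.265e+04·0.00195/112 = 0.3943.
Step 4 — Bandwidth: Δω = ω₀/Q = 5.744e+04 rad/s; BW = Δω/(2π) = 9141 Hz.

(a) f₀ = 3604 Hz  (b) Q = 0.3943  (c) BW = 9141 Hz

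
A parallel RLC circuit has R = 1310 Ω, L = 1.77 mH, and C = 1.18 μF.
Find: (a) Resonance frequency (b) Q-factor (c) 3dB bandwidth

Step 1 — Resonance: ω₀ = 1/√(LC) = 1/√(0.00177·1.18e-06) = 2.188e+04 rad/s.
Step 2 — f₀ = ω₀/(2π) = 3483 Hz.
Step 3 — Parallel Q: Q = R/(ω₀L) = 1310/(2.188e+04·0.00177) = 33.82.
Step 4 — Bandwidth: Δω = ω₀/Q = 646.9 rad/s; BW = Δω/(2π) = 103 Hz.

(a) f₀ = 3483 Hz  (b) Q = 33.82  (c) BW = 103 Hz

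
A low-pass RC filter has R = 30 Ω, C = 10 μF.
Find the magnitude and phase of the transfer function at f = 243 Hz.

Step 1 — Angular frequency: ω = 2π·243 = 1527 rad/s.
Step 2 — Transfer function: H(jω) = 1/(1 + jωRC).
Step 3 — Denominator: 1 + jωRC = 1 + j·1527·30·1e-05 = 1 + j0.458.
Step 4 — H = 0.8266 - j0.3786.
Step 5 — Magnitude: |H| = 0.9092 (-0.8 dB); phase: φ = -24.6°.

|H| = 0.9092 (-0.8 dB), φ = -24.6°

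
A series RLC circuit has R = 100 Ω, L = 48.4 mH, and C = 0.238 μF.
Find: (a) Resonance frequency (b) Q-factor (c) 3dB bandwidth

Step 1 — Resonance condition Im(Z)=0 gives ω₀ = 1/√(LC).
Step 2 — ω₀ = 1/√(0.0484·2.38e-07) = 9317 rad/s.
Step 3 — f₀ = ω₀/(2π) = 1483 Hz.
Step 4 — Series Q: Q = ω₀L/R = 9317·0.0484/100 = 4.51.
Step 5 — 3dB bandwidth: Δω = ω₀/Q = 2066 rad/s; BW = Δω/(2π) = 328.8 Hz.

(a) f₀ = 1483 Hz  (b) Q = 4.51  (c) BW = 328.8 Hz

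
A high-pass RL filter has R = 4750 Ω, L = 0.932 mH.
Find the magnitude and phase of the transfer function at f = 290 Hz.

Step 1 — Angular frequency: ω = 2π·290 = 1822 rad/s.
Step 2 — Transfer function: H(jω) = jωL/(R + jωL).
Step 3 — Numerator jωL = j·1.698; denominator R + jωL = 4750 + j1.698.
Step 4 — H = 1.278e-07 + j0.0003575.
Step 5 — Magnitude: |H| = 0.0003575 (-68.9 dB); phase: φ = 90.0°.

|H| = 0.0003575 (-68.9 dB), φ = 90.0°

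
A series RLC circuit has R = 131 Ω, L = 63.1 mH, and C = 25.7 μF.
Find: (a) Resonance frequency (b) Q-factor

Step 1 — Resonance condition Im(Z)=0 gives ω₀ = 1/√(LC).
Step 2 — ω₀ = 1/√(0.0631·2.57e-05) = 785.3 rad/s.
Step 3 — f₀ = ω₀/(2π) = 125 Hz.
Step 4 — Series Q: Q = ω₀L/R = 785.3·0.0631/131 = 0.3782.

(a) f₀ = 125 Hz  (b) Q = 0.3782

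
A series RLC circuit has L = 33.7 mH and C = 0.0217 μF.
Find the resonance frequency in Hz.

Step 1 — Resonance condition Im(Z)=0 gives ω₀ = 1/√(LC).
Step 2 — ω₀ = 1/√(0.0337·2.17e-08) = 3.698e+04 rad/s.
Step 3 — f₀ = ω₀/(2π) = 5885 Hz.

f₀ = 5885 Hz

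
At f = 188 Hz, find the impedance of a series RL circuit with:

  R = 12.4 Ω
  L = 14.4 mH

Step 1 — Angular frequency: ω = 2π·f = 2π·188 = 1181 rad/s.
Step 2 — Component impedances:
  R: Z = R = 12.4 Ω
  L: Z = jωL = j·1181·0.0144 = 0 + j17.01 Ω
Step 3 — Series combination: Z_total = R + L = 12.4 + j17.01 Ω = 21.05∠53.9° Ω.

Z = 12.4 + j17.01 Ω = 21.05∠53.9° Ω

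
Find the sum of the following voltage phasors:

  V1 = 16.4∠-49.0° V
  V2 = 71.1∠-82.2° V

Step 1 — Convert each phasor to rectangular form:
  V1 = 16.4·(cos(-49.0°) + j·sin(-49.0°)) = 10.76 - j12.38 V
  V2 = 71.1·(cos(-82.2°) + j·sin(-82.2°)) = 9.649 - j70.44 V
Step 2 — Sum components: V_total = 20.41 - j82.82 V.
Step 3 — Convert to polar: |V_total| = 85.3 V, ∠V_total = -76.2°.

V_total = 85.3∠-76.2° V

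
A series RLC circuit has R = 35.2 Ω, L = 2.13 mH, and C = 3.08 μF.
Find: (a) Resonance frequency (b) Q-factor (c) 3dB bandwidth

Step 1 — Resonance: ω₀ = 1/√(LC) = 1/√(0.00213·3.08e-06) = 1.235e+04 rad/s.
Step 2 — f₀ = ω₀/(2π) = 1965 Hz.
Step 3 — Series Q: Q = ω₀L/R = 1.235e+04·0.00213/35.2 = 0.7471.
Step 4 — Bandwidth: Δω = ω₀/Q = 1.653e+04 rad/s; BW = Δω/(2π) = 2630 Hz.

(a) f₀ = 1965 Hz  (b) Q = 0.7471  (c) BW = 2630 Hz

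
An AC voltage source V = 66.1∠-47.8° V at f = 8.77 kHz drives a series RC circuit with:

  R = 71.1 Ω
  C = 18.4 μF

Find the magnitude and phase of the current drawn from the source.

Step 1 — Angular frequency: ω = 2π·f = 2π·8770 = 5.51e+04 rad/s.
Step 2 — Component impedances:
  R: Z = R = 71.1 Ω
  C: Z = 1/(jωC) = -j/(ω·C) = 0 - j0.9863 Ω
Step 3 — Series combination: Z_total = R + C = 71.1 - j0.9863 Ω = 71.11∠-0.8° Ω.
Step 4 — Source phasor: V = 66.1∠-47.8° V = 44.4 - j48.97 V.
Step 5 — Ohm's law: I = V / Z_total = (44.4 - j48.97) / (71.1 - j0.9863) = 0.6339 - j0.6799 A.
Step 6 — Convert to polar: |I| = 0.9296 A, ∠I = -47.0°.

I = 0.9296∠-47.0° A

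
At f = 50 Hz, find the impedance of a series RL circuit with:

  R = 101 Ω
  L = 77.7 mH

Step 1 — Angular frequency: ω = 2π·f = 2π·50 = 314.2 rad/s.
Step 2 — Component impedances:
  R: Z = R = 101 Ω
  L: Z = jωL = j·314.2·0.0777 = 0 + j24.41 Ω
Step 3 — Series combination: Z_total = R + L = 101 + j24.41 Ω = 103.9∠13.6° Ω.

Z = 101 + j24.41 Ω = 103.9∠13.6° Ω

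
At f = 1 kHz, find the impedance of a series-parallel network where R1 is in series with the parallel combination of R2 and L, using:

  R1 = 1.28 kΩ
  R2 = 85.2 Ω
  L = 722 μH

Step 1 — Angular frequency: ω = 2π·f = 2π·1000 = 6283 rad/s.
Step 2 — Component impedances:
  R1: Z = R = 1280 Ω
  R2: Z = R = 85.2 Ω
  L: Z = jωL = j·6283·0.000722 = 0 + j4.536 Ω
Step 3 — Parallel branch: R2 || L = 1/(1/R2 + 1/L) = 0.2409 + j4.524 Ω.
Step 4 — Series with R1: Z_total = R1 + (R2 || L) = 1280 + j4.524 Ω = 1280∠0.2° Ω.

Z = 1280 + j4.524 Ω = 1280∠0.2° Ω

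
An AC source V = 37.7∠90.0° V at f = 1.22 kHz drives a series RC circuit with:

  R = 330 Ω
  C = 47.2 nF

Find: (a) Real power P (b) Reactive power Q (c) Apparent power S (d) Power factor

Step 1 — Angular frequency: ω = 2π·f = 2π·1220 = 7665 rad/s.
Step 2 — Component impedances:
  R: Z = R = 330 Ω
  C: Z = 1/(jωC) = -j/(ω·C) = 0 - j2764 Ω
Step 3 — Series combination: Z_total = R + C = 330 - j2764 Ω = 2784∠-83.2° Ω.
Step 4 — Source phasor: V = 37.7∠90.0° V = 0 + j37.7 V.
Step 5 — Current: I = V / Z = -0.01345 + j0.001606 A = 0.01354∠173.2° A.
Step 6 — Complex power: S = V·I* = 0.06054 - j0.507 VA.
Step 7 — Real power: P = Re(S) = 0.06054 W.
Step 8 — Reactive power: Q = Im(S) = -0.507 VAR.
Step 9 — Apparent power: |S| = 0.5106 VA.
Step 10 — Power factor: PF = P/|S| = 0.1186 (leading).

(a) P = 0.06054 W  (b) Q = -0.507 VAR  (c) S = 0.5106 VA  (d) PF = 0.1186 (leading)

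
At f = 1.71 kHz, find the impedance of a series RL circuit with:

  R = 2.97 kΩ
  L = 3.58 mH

Step 1 — Angular frequency: ω = 2π·f = 2π·1710 = 1.074e+04 rad/s.
Step 2 — Component impedances:
  R: Z = R = 2970 Ω
  L: Z = jωL = j·1.074e+04·0.00358 = 0 + j38.46 Ω
Step 3 — Series combination: Z_total = R + L = 2970 + j38.46 Ω = 2970∠0.7° Ω.

Z = 2970 + j38.46 Ω = 2970∠0.7° Ω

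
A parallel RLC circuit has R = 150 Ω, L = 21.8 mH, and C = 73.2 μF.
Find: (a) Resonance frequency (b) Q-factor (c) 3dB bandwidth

Step 1 — Resonance: ω₀ = 1/√(LC) = 1/√(0.0218·7.32e-05) = 791.6 rad/s.
Step 2 — f₀ = ω₀/(2π) = 126 Hz.
Step 3 — Parallel Q: Q = R/(ω₀L) = 150/(791.6·0.0218) = 8.692.
Step 4 — Bandwidth: Δω = ω₀/Q = 91.07 rad/s; BW = Δω/(2π) = 14.49 Hz.

(a) f₀ = 126 Hz  (b) Q = 8.692  (c) BW = 14.49 Hz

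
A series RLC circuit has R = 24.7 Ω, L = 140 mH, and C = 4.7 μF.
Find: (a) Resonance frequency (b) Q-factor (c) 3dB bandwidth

Step 1 — Resonance: ω₀ = 1/√(LC) = 1/√(0.14·4.7e-06) = 1233 rad/s.
Step 2 — f₀ = ω₀/(2π) = 196.2 Hz.
Step 3 — Series Q: Q = ω₀L/R = 1233·0.14/24.7 = 6.987.
Step 4 — Bandwidth: Δω = ω₀/Q = 176.4 rad/s; BW = Δω/(2π) = 28.08 Hz.

(a) f₀ = 196.2 Hz  (b) Q = 6.987  (c) BW = 28.08 Hz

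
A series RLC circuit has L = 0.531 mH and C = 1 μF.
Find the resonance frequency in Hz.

Step 1 — Resonance condition Im(Z)=0 gives ω₀ = 1/√(LC).
Step 2 — ω₀ = 1/√(0.000531·1e-06) = 4.34e+04 rad/s.
Step 3 — f₀ = ω₀/(2π) = 6907 Hz.

f₀ = 6907 Hz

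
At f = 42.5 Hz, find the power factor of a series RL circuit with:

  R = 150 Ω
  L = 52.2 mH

Step 1 — Angular frequency: ω = 2π·f = 2π·42.5 = 267 rad/s.
Step 2 — Component impedances:
  R: Z = R = 150 Ω
  L: Z = jωL = j·267·0.0522 = 0 + j13.94 Ω
Step 3 — Series combination: Z_total = R + L = 150 + j13.94 Ω = 150.6∠5.3° Ω.
Step 4 — Power factor: PF = cos(φ) = Re(Z)/|Z| = 150/150.65 = 0.9957.
Step 5 — Type: Im(Z) = 13.94 ⇒ lagging (phase φ = 5.3°).

PF = 0.9957 (lagging, φ = 5.3°)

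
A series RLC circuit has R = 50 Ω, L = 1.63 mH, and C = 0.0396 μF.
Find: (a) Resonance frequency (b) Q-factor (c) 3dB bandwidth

Step 1 — Resonance condition Im(Z)=0 gives ω₀ = 1/√(LC).
Step 2 — ω₀ = 1/√(0.00163·3.96e-08) = 1.245e+05 rad/s.
Step 3 — f₀ = ω₀/(2π) = 1.981e+04 Hz.
Step 4 — Series Q: Q = ω₀L/R = 1.245e+05·0.00163/50 = 4.058.
Step 5 — 3dB bandwidth: Δω = ω₀/Q = 3.067e+04 rad/s; BW = Δω/(2π) = 4882 Hz.

(a) f₀ = 1.981e+04 Hz  (b) Q = 4.058  (c) BW = 4882 Hz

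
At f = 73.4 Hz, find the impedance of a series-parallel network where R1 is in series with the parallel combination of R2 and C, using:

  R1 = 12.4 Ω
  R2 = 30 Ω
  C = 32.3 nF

Step 1 — Angular frequency: ω = 2π·f = 2π·73.4 = 461.2 rad/s.
Step 2 — Component impedances:
  R1: Z = R = 12.4 Ω
  R2: Z = R = 30 Ω
  C: Z = 1/(jωC) = -j/(ω·C) = 0 - j6.713e+04 Ω
Step 3 — Parallel branch: R2 || C = 1/(1/R2 + 1/C) = 30 - j0.01341 Ω.
Step 4 — Series with R1: Z_total = R1 + (R2 || C) = 42.4 - j0.01341 Ω = 42.4∠-0.0° Ω.

Z = 42.4 - j0.01341 Ω = 42.4∠-0.0° Ω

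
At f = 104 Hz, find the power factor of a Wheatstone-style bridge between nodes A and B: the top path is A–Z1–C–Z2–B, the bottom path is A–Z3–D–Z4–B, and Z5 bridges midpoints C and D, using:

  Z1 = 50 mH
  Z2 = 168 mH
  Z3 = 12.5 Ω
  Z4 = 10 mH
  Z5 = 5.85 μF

Step 1 — Angular frequency: ω = 2π·f = 2π·104 = 653.5 rad/s.
Step 2 — Component impedances:
  Z1: Z = jωL = j·653.5·0.05 = 0 + j32.67 Ω
  Z2: Z = jωL = j·653.5·0.168 = 0 + j109.8 Ω
  Z3: Z = R = 12.5 Ω
  Z4: Z = jωL = j·653.5·0.01 = 0 + j6.535 Ω
  Z5: Z = 1/(jωC) = -j/(ω·C) = 0 - j261.6 Ω
Step 3 — Bridge requires nodal analysis (the Z5 bridge couples midpoints C and D, so the two paths cannot be reduced to a simple series/parallel combination). Setting node B to ground and injecting 1 A at node A, the 3-node admittance system at A, C, D solves to V_A = Z_AB = 11.28 + j6.839 Ω = 13.2∠31.2° Ω.
Step 4 — Power factor: PF = cos(φ) = Re(Z)/|Z| = 11.284/13.195 = 0.8552.
Step 5 — Type: Im(Z) = 6.839 ⇒ lagging (phase φ = 31.2°).

PF = 0.8552 (lagging, φ = 31.2°)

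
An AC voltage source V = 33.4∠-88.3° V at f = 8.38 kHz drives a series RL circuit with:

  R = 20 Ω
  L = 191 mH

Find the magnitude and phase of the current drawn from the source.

Step 1 — Angular frequency: ω = 2π·f = 2π·8380 = 5.265e+04 rad/s.
Step 2 — Component impedances:
  R: Z = R = 20 Ω
  L: Z = jωL = j·5.265e+04·0.191 = 0 + j1.006e+04 Ω
Step 3 — Series combination: Z_total = R + L = 20 + j1.006e+04 Ω = 1.006e+04∠89.9° Ω.
Step 4 — Source phasor: V = 33.4∠-88.3° V = 0.9909 - j33.39 V.
Step 5 — Ohm's law: I = V / Z_total = (0.9909 - j33.39) / (20 + j1.006e+04) = -0.003319 - j0.0001051 A.
Step 6 — Convert to polar: |I| = 0.003321 A, ∠I = -178.2°.

I = 0.003321∠-178.2° A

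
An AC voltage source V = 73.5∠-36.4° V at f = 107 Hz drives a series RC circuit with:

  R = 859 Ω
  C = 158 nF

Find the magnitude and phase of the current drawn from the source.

Step 1 — Angular frequency: ω = 2π·f = 2π·107 = 672.3 rad/s.
Step 2 — Component impedances:
  R: Z = R = 859 Ω
  C: Z = 1/(jωC) = -j/(ω·C) = 0 - j9414 Ω
Step 3 — Series combination: Z_total = R + C = 859 - j9414 Ω = 9453∠-84.8° Ω.
Step 4 — Source phasor: V = 73.5∠-36.4° V = 59.16 - j43.62 V.
Step 5 — Ohm's law: I = V / Z_total = (59.16 - j43.62) / (859 - j9414) = 0.005163 + j0.005813 A.
Step 6 — Convert to polar: |I| = 0.007775 A, ∠I = 48.4°.

I = 0.007775∠48.4° A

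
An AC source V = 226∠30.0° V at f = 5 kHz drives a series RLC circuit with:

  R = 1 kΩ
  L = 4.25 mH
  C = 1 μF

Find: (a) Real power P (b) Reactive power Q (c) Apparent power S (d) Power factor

Step 1 — Angular frequency: ω = 2π·f = 2π·5000 = 3.142e+04 rad/s.
Step 2 — Component impedances:
  R: Z = R = 1000 Ω
  L: Z = jωL = j·3.142e+04·0.00425 = 0 + j133.5 Ω
  C: Z = 1/(jωC) = -j/(ω·C) = 0 - j31.83 Ω
Step 3 — Series combination: Z_total = R + L + C = 1000 + j101.7 Ω = 1005∠5.8° Ω.
Step 4 — Source phasor: V = 226∠30.0° V = 195.7 + j113 V.
Step 5 — Current: I = V / Z = 0.2051 + j0.09214 A = 0.2248∠24.2° A.
Step 6 — Complex power: S = V·I* = 50.55 + j5.141 VA.
Step 7 — Real power: P = Re(S) = 50.55 W.
Step 8 — Reactive power: Q = Im(S) = 5.141 VAR.
Step 9 — Apparent power: |S| = 50.81 VA.
Step 10 — Power factor: PF = P/|S| = 0.9949 (lagging).

(a) P = 50.55 W  (b) Q = 5.141 VAR  (c) S = 50.81 VA  (d) PF = 0.9949 (lagging)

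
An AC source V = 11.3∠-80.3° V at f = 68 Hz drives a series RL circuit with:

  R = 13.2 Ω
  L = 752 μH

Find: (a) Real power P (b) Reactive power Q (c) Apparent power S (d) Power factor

Step 1 — Angular frequency: ω = 2π·f = 2π·68 = 427.3 rad/s.
Step 2 — Component impedances:
  R: Z = R = 13.2 Ω
  L: Z = jωL = j·427.3·0.000752 = 0 + j0.3213 Ω
Step 3 — Series combination: Z_total = R + L = 13.2 + j0.3213 Ω = 13.2∠1.4° Ω.
Step 4 — Source phasor: V = 11.3∠-80.3° V = 1.904 - j11.14 V.
Step 5 — Current: I = V / Z = 0.1236 - j0.8468 A = 0.8558∠-81.7° A.
Step 6 — Complex power: S = V·I* = 9.668 + j0.2353 VA.
Step 7 — Real power: P = Re(S) = 9.668 W.
Step 8 — Reactive power: Q = Im(S) = 0.2353 VAR.
Step 9 — Apparent power: |S| = 9.671 VA.
Step 10 — Power factor: PF = P/|S| = 0.9997 (lagging).

(a) P = 9.668 W  (b) Q = 0.2353 VAR  (c) S = 9.671 VA  (d) PF = 0.9997 (lagging)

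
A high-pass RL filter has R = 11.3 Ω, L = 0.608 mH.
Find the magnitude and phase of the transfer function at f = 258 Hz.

Step 1 — Angular frequency: ω = 2π·258 = 1621 rad/s.
Step 2 — Transfer function: H(jω) = jωL/(R + jωL).
Step 3 — Numerator jωL = j·0.9856; denominator R + jωL = 11.3 + j0.9856.
Step 4 — H = 0.00755 + j0.08656.
Step 5 — Magnitude: |H| = 0.08689 (-21.2 dB); phase: φ = 85.0°.

|H| = 0.08689 (-21.2 dB), φ = 85.0°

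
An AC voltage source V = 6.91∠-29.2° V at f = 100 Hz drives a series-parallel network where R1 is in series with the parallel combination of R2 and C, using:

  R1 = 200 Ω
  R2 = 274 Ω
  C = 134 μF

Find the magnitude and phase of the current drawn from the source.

Step 1 — Angular frequency: ω = 2π·f = 2π·100 = 628.3 rad/s.
Step 2 — Component impedances:
  R1: Z = R = 200 Ω
  R2: Z = R = 274 Ω
  C: Z = 1/(jωC) = -j/(ω·C) = 0 - j11.88 Ω
Step 3 — Parallel branch: R2 || C = 1/(1/R2 + 1/C) = 0.5139 - j11.85 Ω.
Step 4 — Series with R1: Z_total = R1 + (R2 || C) = 200.5 - j11.85 Ω = 200.9∠-3.4° Ω.
Step 5 — Source phasor: V = 6.91∠-29.2° V = 6.032 - j3.371 V.
Step 6 — Ohm's law: I = V / Z_total = (6.032 - j3.371) / (200.5 - j11.85) = 0.03097 - j0.01498 A.
Step 7 — Convert to polar: |I| = 0.0344 A, ∠I = -25.8°.

I = 0.0344∠-25.8° A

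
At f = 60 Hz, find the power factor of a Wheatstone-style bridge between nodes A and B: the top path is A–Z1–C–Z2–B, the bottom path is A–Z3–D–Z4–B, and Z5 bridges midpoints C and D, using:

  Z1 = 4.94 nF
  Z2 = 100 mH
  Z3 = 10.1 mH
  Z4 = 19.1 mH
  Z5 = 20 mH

Step 1 — Angular frequency: ω = 2π·f = 2π·60 = 377 rad/s.
Step 2 — Component impedances:
  Z1: Z = 1/(jωC) = -j/(ω·C) = 0 - j5.37e+05 Ω
  Z2: Z = jωL = j·377·0.1 = 0 + j37.7 Ω
  Z3: Z = jωL = j·377·0.0101 = 0 + j3.808 Ω
  Z4: Z = jωL = j·377·0.0191 = 0 + j7.201 Ω
  Z5: Z = jωL = j·377·0.02 = 0 + j7.54 Ω
Step 3 — Bridge requires nodal analysis (the Z5 bridge couples midpoints C and D, so the two paths cannot be reduced to a simple series/parallel combination). Setting node B to ground and injecting 1 A at node A, the 3-node admittance system at A, C, D solves to V_A = Z_AB = 0 + j10.02 Ω = 10.02∠90.0° Ω.
Step 4 — Power factor: PF = cos(φ) = Re(Z)/|Z| = 0/10.02 = 0.
Step 5 — Type: Im(Z) = 10.02 ⇒ lagging (phase φ = 90.0°).

PF = 0 (lagging, φ = 90.0°)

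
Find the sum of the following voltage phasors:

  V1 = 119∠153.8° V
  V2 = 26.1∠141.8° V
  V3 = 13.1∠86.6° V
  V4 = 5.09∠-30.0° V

Step 1 — Convert each phasor to rectangular form:
  V1 = 119·(cos(153.8°) + j·sin(153.8°)) = -106.8 + j52.54 V
  V2 = 26.1·(cos(141.8°) + j·sin(141.8°)) = -20.51 + j16.14 V
  V3 = 13.1·(cos(86.6°) + j·sin(86.6°)) = 0.7769 + j13.08 V
  V4 = 5.09·(cos(-30.0°) + j·sin(-30.0°)) = 4.408 - j2.545 V
Step 2 — Sum components: V_total = -122.1 + j79.21 V.
Step 3 — Convert to polar: |V_total| = 145.5 V, ∠V_total = 147.0°.

V_total = 145.5∠147.0° V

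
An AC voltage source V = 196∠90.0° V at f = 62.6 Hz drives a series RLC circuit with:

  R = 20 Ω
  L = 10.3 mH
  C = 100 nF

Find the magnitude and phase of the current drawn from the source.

Step 1 — Angular frequency: ω = 2π·f = 2π·62.6 = 393.3 rad/s.
Step 2 — Component impedances:
  R: Z = R = 20 Ω
  L: Z = jωL = j·393.3·0.0103 = 0 + j4.051 Ω
  C: Z = 1/(jωC) = -j/(ω·C) = 0 - j2.542e+04 Ω
Step 3 — Series combination: Z_total = R + L + C = 20 - j2.542e+04 Ω = 2.542e+04∠-90.0° Ω.
Step 4 — Source phasor: V = 196∠90.0° V = 0 + j196 V.
Step 5 — Ohm's law: I = V / Z_total = (0 + j196) / (20 - j2.542e+04) = -0.00771 + j6.066e-06 A.
Step 6 — Convert to polar: |I| = 0.00771 A, ∠I = 180.0°.

I = 0.00771∠180.0° A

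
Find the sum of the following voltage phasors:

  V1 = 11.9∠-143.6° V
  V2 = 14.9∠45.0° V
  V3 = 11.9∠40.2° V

Step 1 — Convert each phasor to rectangular form:
  V1 = 11.9·(cos(-143.6°) + j·sin(-143.6°)) = -9.578 - j7.062 V
  V2 = 14.9·(cos(45.0°) + j·sin(45.0°)) = 10.54 + j10.54 V
  V3 = 11.9·(cos(40.2°) + j·sin(40.2°)) = 9.089 + j7.681 V
Step 2 — Sum components: V_total = 10.05 + j11.16 V.
Step 3 — Convert to polar: |V_total| = 15.01 V, ∠V_total = 48.0°.

V_total = 15.01∠48.0° V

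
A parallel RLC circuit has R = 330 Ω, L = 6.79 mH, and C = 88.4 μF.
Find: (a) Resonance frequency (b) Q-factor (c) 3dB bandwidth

Step 1 — Resonance: ω₀ = 1/√(LC) = 1/√(0.00679·8.84e-05) = 1291 rad/s.
Step 2 — f₀ = ω₀/(2π) = 205.4 Hz.
Step 3 — Parallel Q: Q = R/(ω₀L) = 330/(1291·0.00679) = 37.65.
Step 4 — Bandwidth: Δω = ω₀/Q = 34.28 rad/s; BW = Δω/(2π) = 5.456 Hz.

(a) f₀ = 205.4 Hz  (b) Q = 37.65  (c) BW = 5.456 Hz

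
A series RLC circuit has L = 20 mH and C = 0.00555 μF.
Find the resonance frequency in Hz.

Step 1 — Resonance condition Im(Z)=0 gives ω₀ = 1/√(LC).
Step 2 — ω₀ = 1/√(0.02·5.55e-09) = 9.492e+04 rad/s.
Step 3 — f₀ = ω₀/(2π) = 1.511e+04 Hz.

f₀ = 1.511e+04 Hz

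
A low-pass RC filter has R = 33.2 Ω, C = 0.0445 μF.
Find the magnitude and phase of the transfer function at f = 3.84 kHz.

Step 1 — Angular frequency: ω = 2π·3840 = 2.413e+04 rad/s.
Step 2 — Transfer function: H(jω) = 1/(1 + jωRC).
Step 3 — Denominator: 1 + jωRC = 1 + j·2.413e+04·33.2·4.45e-08 = 1 + j0.03565.
Step 4 — H = 0.9987 - j0.0356.
Step 5 — Magnitude: |H| = 0.9994 (-0.0 dB); phase: φ = -2.0°.

|H| = 0.9994 (-0.0 dB), φ = -2.0°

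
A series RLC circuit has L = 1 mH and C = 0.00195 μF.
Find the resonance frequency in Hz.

Step 1 — Resonance condition Im(Z)=0 gives ω₀ = 1/√(LC).
Step 2 — ω₀ = 1/√(0.001·1.95e-09) = 7.161e+05 rad/s.
Step 3 — f₀ = ω₀/(2π) = 1.14e+05 Hz.

f₀ = 1.14e+05 Hz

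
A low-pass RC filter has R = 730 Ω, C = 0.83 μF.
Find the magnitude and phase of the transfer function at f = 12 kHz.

Step 1 — Angular frequency: ω = 2π·1.2e+04 = 7.54e+04 rad/s.
Step 2 — Transfer function: H(jω) = 1/(1 + jωRC).
Step 3 — Denominator: 1 + jωRC = 1 + j·7.54e+04·730·8.3e-07 = 1 + j45.68.
Step 4 — H = 0.0004789 - j0.02188.
Step 5 — Magnitude: |H| = 0.02188 (-33.2 dB); phase: φ = -88.7°.

|H| = 0.02188 (-33.2 dB), φ = -88.7°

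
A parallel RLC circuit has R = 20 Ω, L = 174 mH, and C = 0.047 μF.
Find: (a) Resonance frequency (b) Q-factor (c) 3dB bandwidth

Step 1 — Resonance: ω₀ = 1/√(LC) = 1/√(0.174·4.7e-08) = 1.106e+04 rad/s.
Step 2 — f₀ = ω₀/(2π) = 1760 Hz.
Step 3 — Parallel Q: Q = R/(ω₀L) = 20/(1.106e+04·0.174) = 0.01039.
Step 4 — Bandwidth: Δω = ω₀/Q = 1.064e+06 rad/s; BW = Δω/(2π) = 1.693e+05 Hz.

(a) f₀ = 1760 Hz  (b) Q = 0.01039  (c) BW = 1.693e+05 Hz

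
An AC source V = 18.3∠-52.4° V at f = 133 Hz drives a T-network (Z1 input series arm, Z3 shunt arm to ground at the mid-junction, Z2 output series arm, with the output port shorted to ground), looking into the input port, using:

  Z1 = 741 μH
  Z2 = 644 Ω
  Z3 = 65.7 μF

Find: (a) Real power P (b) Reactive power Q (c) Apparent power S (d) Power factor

Step 1 — Angular frequency: ω = 2π·f = 2π·133 = 835.7 rad/s.
Step 2 — Component impedances:
  Z1: Z = jωL = j·835.7·0.000741 = 0 + j0.6192 Ω
  Z2: Z = R = 644 Ω
  Z3: Z = 1/(jωC) = -j/(ω·C) = 0 - j18.21 Ω
Step 3 — With the output port shorted to ground, the output series arm Z2 runs from the junction to ground; the shunt arm Z3 also runs from the junction to ground. They appear in parallel: Z3 || Z2 = 0.5147 - j18.2 Ω.
Step 4 — Series with input arm Z1: Z_in = Z1 + (Z3 || Z2) = 0.5147 - j17.58 Ω = 17.59∠-88.3° Ω.
Step 5 — Source phasor: V = 18.3∠-52.4° V = 11.17 - j14.5 V.
Step 6 — Current: I = V / Z = 0.8426 + j0.6105 A = 1.041∠35.9° A.
Step 7 — Complex power: S = V·I* = 0.5573 - j19.03 VA.
Step 8 — Real power: P = Re(S) = 0.5573 W.
Step 9 — Reactive power: Q = Im(S) = -19.03 VAR.
Step 10 — Apparent power: |S| = 19.04 VA.
Step 11 — Power factor: PF = P/|S| = 0.02927 (leading).

(a) P = 0.5573 W  (b) Q = -19.03 VAR  (c) S = 19.04 VA  (d) PF = 0.02927 (leading)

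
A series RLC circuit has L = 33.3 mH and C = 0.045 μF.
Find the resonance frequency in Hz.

Step 1 — Resonance condition Im(Z)=0 gives ω₀ = 1/√(LC).
Step 2 — ω₀ = 1/√(0.0333·4.5e-08) = 2.583e+04 rad/s.
Step 3 — f₀ = ω₀/(2π) = 4111 Hz.

f₀ = 4111 Hz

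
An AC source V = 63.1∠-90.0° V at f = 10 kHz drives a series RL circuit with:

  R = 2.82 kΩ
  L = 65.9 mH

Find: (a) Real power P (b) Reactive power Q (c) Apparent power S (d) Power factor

Step 1 — Angular frequency: ω = 2π·f = 2π·1e+04 = 6.283e+04 rad/s.
Step 2 — Component impedances:
  R: Z = R = 2820 Ω
  L: Z = jωL = j·6.283e+04·0.0659 = 0 + j4141 Ω
Step 3 — Series combination: Z_total = R + L = 2820 + j4141 Ω = 5010∠55.7° Ω.
Step 4 — Source phasor: V = 63.1∠-90.0° V = 0 - j63.1 V.
Step 5 — Current: I = V / Z = -0.01041 - j0.00709 A = 0.0126∠-145.7° A.
Step 6 — Complex power: S = V·I* = 0.4474 + j0.6569 VA.
Step 7 — Real power: P = Re(S) = 0.4474 W.
Step 8 — Reactive power: Q = Im(S) = 0.6569 VAR.
Step 9 — Apparent power: |S| = 0.7948 VA.
Step 10 — Power factor: PF = P/|S| = 0.5629 (lagging).

(a) P = 0.4474 W  (b) Q = 0.6569 VAR  (c) S = 0.7948 VA  (d) PF = 0.5629 (lagging)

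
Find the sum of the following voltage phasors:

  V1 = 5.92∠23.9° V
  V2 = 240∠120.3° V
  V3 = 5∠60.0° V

Step 1 — Convert each phasor to rectangular form:
  V1 = 5.92·(cos(23.9°) + j·sin(23.9°)) = 5.412 + j2.398 V
  V2 = 240·(cos(120.3°) + j·sin(120.3°)) = -121.1 + j207.2 V
  V3 = 5·(cos(60.0°) + j·sin(60.0°)) = 2.5 + j4.33 V
Step 2 — Sum components: V_total = -113.2 + j213.9 V.
Step 3 — Convert to polar: |V_total| = 242 V, ∠V_total = 117.9°.

V_total = 242∠117.9° V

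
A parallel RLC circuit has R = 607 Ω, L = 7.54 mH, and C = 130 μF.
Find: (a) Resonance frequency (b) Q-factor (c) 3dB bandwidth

Step 1 — Resonance: ω₀ = 1/√(LC) = 1/√(0.00754·0.00013) = 1010 rad/s.
Step 2 — f₀ = ω₀/(2π) = 160.8 Hz.
Step 3 — Parallel Q: Q = R/(ω₀L) = 607/(1010·0.00754) = 79.7.
Step 4 — Bandwidth: Δω = ω₀/Q = 12.67 rad/s; BW = Δω/(2π) = 2.017 Hz.

(a) f₀ = 160.8 Hz  (b) Q = 79.7  (c) BW = 2.017 Hz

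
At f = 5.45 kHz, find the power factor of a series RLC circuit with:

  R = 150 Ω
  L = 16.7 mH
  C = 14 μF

Step 1 — Angular frequency: ω = 2π·f = 2π·5450 = 3.424e+04 rad/s.
Step 2 — Component impedances:
  R: Z = R = 150 Ω
  L: Z = jωL = j·3.424e+04·0.0167 = 0 + j571.9 Ω
  C: Z = 1/(jωC) = -j/(ω·C) = 0 - j2.086 Ω
Step 3 — Series combination: Z_total = R + L + C = 150 + j569.8 Ω = 589.2∠75.3° Ω.
Step 4 — Power factor: PF = cos(φ) = Re(Z)/|Z| = 150/589.2 = 0.2546.
Step 5 — Type: Im(Z) = 569.8 ⇒ lagging (phase φ = 75.3°).

PF = 0.2546 (lagging, φ = 75.3°)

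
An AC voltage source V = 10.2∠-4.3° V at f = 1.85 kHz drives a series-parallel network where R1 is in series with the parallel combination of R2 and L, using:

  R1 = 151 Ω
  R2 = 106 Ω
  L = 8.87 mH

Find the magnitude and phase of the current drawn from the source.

Step 1 — Angular frequency: ω = 2π·f = 2π·1850 = 1.162e+04 rad/s.
Step 2 — Component impedances:
  R1: Z = R = 151 Ω
  R2: Z = R = 106 Ω
  L: Z = jωL = j·1.162e+04·0.00887 = 0 + j103.1 Ω
Step 3 — Parallel branch: R2 || L = 1/(1/R2 + 1/L) = 51.53 + j52.98 Ω.
Step 4 — Series with R1: Z_total = R1 + (R2 || L) = 202.5 + j52.98 Ω = 209.3∠14.7° Ω.
Step 5 — Source phasor: V = 10.2∠-4.3° V = 10.17 - j0.7648 V.
Step 6 — Ohm's law: I = V / Z_total = (10.17 - j0.7648) / (202.5 + j52.98) = 0.04608 - j0.01583 A.
Step 7 — Convert to polar: |I| = 0.04872 A, ∠I = -19.0°.

I = 0.04872∠-19.0° A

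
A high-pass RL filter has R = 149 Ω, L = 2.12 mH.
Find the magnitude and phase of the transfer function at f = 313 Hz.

Step 1 — Angular frequency: ω = 2π·313 = 1967 rad/s.
Step 2 — Transfer function: H(jω) = jωL/(R + jωL).
Step 3 — Numerator jωL = j·4.169; denominator R + jωL = 149 + j4.169.
Step 4 — H = 0.0007824 + j0.02796.
Step 5 — Magnitude: |H| = 0.02797 (-31.1 dB); phase: φ = 88.4°.

|H| = 0.02797 (-31.1 dB), φ = 88.4°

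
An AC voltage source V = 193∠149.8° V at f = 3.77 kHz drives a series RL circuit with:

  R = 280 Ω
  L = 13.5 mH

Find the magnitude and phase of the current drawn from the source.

Step 1 — Angular frequency: ω = 2π·f = 2π·3770 = 2.369e+04 rad/s.
Step 2 — Component impedances:
  R: Z = R = 280 Ω
  L: Z = jωL = j·2.369e+04·0.0135 = 0 + j319.8 Ω
Step 3 — Series combination: Z_total = R + L = 280 + j319.8 Ω = 425∠48.8° Ω.
Step 4 — Source phasor: V = 193∠149.8° V = -166.8 + j97.08 V.
Step 5 — Ohm's law: I = V / Z_total = (-166.8 + j97.08) / (280 + j319.8) = -0.08668 + j0.4457 A.
Step 6 — Convert to polar: |I| = 0.4541 A, ∠I = 101.0°.

I = 0.4541∠101.0° A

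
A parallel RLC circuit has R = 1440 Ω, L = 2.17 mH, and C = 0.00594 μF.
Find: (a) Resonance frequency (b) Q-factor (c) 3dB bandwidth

Step 1 — Resonance: ω₀ = 1/√(LC) = 1/√(0.00217·5.94e-09) = 2.785e+05 rad/s.
Step 2 — f₀ = ω₀/(2π) = 4.433e+04 Hz.
Step 3 — Parallel Q: Q = R/(ω₀L) = 1440/(2.785e+05·0.00217) = 2.382.
Step 4 — Bandwidth: Δω = ω₀/Q = 1.169e+05 rad/s; BW = Δω/(2π) = 1.861e+04 Hz.

(a) f₀ = 4.433e+04 Hz  (b) Q = 2.382  (c) BW = 1.861e+04 Hz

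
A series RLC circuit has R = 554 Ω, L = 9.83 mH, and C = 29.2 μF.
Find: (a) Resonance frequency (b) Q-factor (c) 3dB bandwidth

Step 1 — Resonance: ω₀ = 1/√(LC) = 1/√(0.00983·2.92e-05) = 1867 rad/s.
Step 2 — f₀ = ω₀/(2π) = 297.1 Hz.
Step 3 — Series Q: Q = ω₀L/R = 1867·0.00983/554 = 0.03312.
Step 4 — Bandwidth: Δω = ω₀/Q = 5.636e+04 rad/s; BW = Δω/(2π) = 8970 Hz.

(a) f₀ = 297.1 Hz  (b) Q = 0.03312  (c) BW = 8970 Hz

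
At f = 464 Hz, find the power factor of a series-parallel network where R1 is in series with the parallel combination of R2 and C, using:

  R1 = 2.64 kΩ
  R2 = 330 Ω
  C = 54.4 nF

Step 1 — Angular frequency: ω = 2π·f = 2π·464 = 2915 rad/s.
Step 2 — Component impedances:
  R1: Z = R = 2640 Ω
  R2: Z = R = 330 Ω
  C: Z = 1/(jωC) = -j/(ω·C) = 0 - j6305 Ω
Step 3 — Parallel branch: R2 || C = 1/(1/R2 + 1/C) = 329.1 - j17.22 Ω.
Step 4 — Series with R1: Z_total = R1 + (R2 || C) = 2969 - j17.22 Ω = 2969∠-0.3° Ω.
Step 5 — Power factor: PF = cos(φ) = Re(Z)/|Z| = 2969/2969 = 1.
Step 6 — Type: Im(Z) = -17.22 ⇒ leading (phase φ = -0.3°).

PF = 1 (leading, φ = -0.3°)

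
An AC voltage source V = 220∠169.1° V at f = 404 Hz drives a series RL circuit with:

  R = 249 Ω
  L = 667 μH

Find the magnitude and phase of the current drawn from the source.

Step 1 — Angular frequency: ω = 2π·f = 2π·404 = 2538 rad/s.
Step 2 — Component impedances:
  R: Z = R = 249 Ω
  L: Z = jωL = j·2538·0.000667 = 0 + j1.693 Ω
Step 3 — Series combination: Z_total = R + L = 249 + j1.693 Ω = 249∠0.4° Ω.
Step 4 — Source phasor: V = 220∠169.1° V = -216 + j41.6 V.
Step 5 — Ohm's law: I = V / Z_total = (-216 + j41.6) / (249 + j1.693) = -0.8664 + j0.173 A.
Step 6 — Convert to polar: |I| = 0.8835 A, ∠I = 168.7°.

I = 0.8835∠168.7° A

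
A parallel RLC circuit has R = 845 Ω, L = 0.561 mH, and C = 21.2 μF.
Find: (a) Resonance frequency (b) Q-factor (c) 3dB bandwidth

Step 1 — Resonance: ω₀ = 1/√(LC) = 1/√(0.000561·2.12e-05) = 9170 rad/s.
Step 2 — f₀ = ω₀/(2π) = 1459 Hz.
Step 3 — Parallel Q: Q = R/(ω₀L) = 845/(9170·0.000561) = 164.3.
Step 4 — Bandwidth: Δω = ω₀/Q = 55.82 rad/s; BW = Δω/(2π) = 8.884 Hz.

(a) f₀ = 1459 Hz  (b) Q = 164.3  (c) BW = 8.884 Hz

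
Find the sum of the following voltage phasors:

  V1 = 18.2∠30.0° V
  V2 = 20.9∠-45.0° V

Step 1 — Convert each phasor to rectangular form:
  V1 = 18.2·(cos(30.0°) + j·sin(30.0°)) = 15.76 + j9.1 V
  V2 = 20.9·(cos(-45.0°) + j·sin(-45.0°)) = 14.78 - j14.78 V
Step 2 — Sum components: V_total = 30.54 - j5.679 V.
Step 3 — Convert to polar: |V_total| = 31.06 V, ∠V_total = -10.5°.

V_total = 31.06∠-10.5° V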